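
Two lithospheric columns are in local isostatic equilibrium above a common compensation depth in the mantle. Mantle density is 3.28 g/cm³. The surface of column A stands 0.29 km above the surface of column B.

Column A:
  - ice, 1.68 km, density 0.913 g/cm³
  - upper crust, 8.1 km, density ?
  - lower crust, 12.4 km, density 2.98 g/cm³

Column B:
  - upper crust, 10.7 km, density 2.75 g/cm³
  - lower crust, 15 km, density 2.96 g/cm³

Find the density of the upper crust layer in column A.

Take the compensation level at the base of the deeper column (depth z_c below the surface of column A) and equate Σ ρ_i t_i down to z_c; mantle fills any gap and the z_c terms cancel.
Column A: 1.68×0.913 + 8.1×ρ + 12.4×2.98 + (z_c − 22.18)×3.28
Column B: 0.29×0 + 10.7×2.75 + 15×2.96 + (z_c − 0.29 − 25.7)×3.28
The z_c×3.28 term appears on both sides and cancels. Collect the known terms of each column as K = Σ(ρt)_known − 3.28 × (depth of known layers): K_A = 38.48584 − 3.28×22.18 = −34.26456; K_B = 73.825 − 3.28×(0.29 + 25.7) = −11.4222.
Balance: K_A + 8.1×ρ = K_B, so ρ = (K_B − K_A)/8.1 = 22.8424/8.1 = 2.82 g/cm³.

2.82 g/cm³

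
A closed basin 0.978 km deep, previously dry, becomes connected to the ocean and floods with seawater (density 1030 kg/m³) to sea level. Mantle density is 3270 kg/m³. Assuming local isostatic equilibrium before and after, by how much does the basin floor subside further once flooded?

0.45 km

After flooding the water column is d + s deep. Its weight must equal the weight of mantle displaced by the extra subsidence s: (d + s) ρ_w = s ρ_m.
s = d ρ_w / (ρ_m − ρ_w) = 0.978 km × 1030/(3270 − 1030) = 0.45 km.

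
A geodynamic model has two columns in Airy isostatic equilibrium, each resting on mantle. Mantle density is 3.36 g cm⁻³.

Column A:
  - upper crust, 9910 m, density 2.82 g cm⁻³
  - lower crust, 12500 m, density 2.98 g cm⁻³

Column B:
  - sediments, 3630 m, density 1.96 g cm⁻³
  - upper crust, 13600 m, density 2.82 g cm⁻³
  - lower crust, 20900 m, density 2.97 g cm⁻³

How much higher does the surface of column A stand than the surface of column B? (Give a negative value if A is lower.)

For any compensation level in the mantle, the mantle terms cancel and isostasy reduces to e = (Σt_A − Σt_B) − (Σ(ρt)_A − Σ(ρt)_B) / ρ_m.
Σt_A = 22410 m; Σt_B = 38130 m; Σ(ρt)_A = 65196.2; Σ(ρt)_B = 107539.8 (in m·g cm⁻³).
e = (22410 − 38130) − (65196.2 − 107539.8) / 3.36 = −3120 m.

−3120 m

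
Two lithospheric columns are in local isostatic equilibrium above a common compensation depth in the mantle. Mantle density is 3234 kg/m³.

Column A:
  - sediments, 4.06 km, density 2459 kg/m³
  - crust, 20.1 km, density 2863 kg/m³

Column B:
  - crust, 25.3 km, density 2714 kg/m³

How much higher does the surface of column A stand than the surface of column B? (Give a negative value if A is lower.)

For any compensation level in the mantle, the mantle terms cancel and isostasy reduces to e = (Σt_A − Σt_B) − (Σ(ρt)_A − Σ(ρt)_B) / ρ_m.
Σt_A = 24.16 km; Σt_B = 25.3 km; Σ(ρt)_A = 67529.84; Σ(ρt)_B = 68664.2 (in km·kg/m³).
e = (24.16 − 25.3) − (67529.84 − 68664.2) / 3234 = −0.789 km.

−0.789 km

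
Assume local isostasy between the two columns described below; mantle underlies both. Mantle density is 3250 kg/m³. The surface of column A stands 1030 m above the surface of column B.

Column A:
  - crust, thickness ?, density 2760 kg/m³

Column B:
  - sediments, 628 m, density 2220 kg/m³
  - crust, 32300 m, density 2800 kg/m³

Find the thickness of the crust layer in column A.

Take the compensation level at the base of the deeper column (depth z_c below the surface of column A) and equate Σ ρ_i t_i down to z_c; mantle fills any gap and the z_c terms cancel.
Column A: x×2760 + (z_c − 0 − x)×3250
Column B: 1030×0 + 628×2220 + 32300×2800 + (z_c − 1030 − 32928)×3250
The z_c×3250 term appears on both sides and cancels. Collect the known terms of each column as K = Σ(ρt)_known − 3250 × (depth of known layers): K_A = 0 − 3250×0 = 0; K_B = 91834160 − 3250×(1030 + 32928) = −18529340.
Balance: K_A − x×(3250 − 2760) = K_B, so x = (K_A − K_B)/(3250 − 2760) = 18529300/490 = 37800 m.

37800 m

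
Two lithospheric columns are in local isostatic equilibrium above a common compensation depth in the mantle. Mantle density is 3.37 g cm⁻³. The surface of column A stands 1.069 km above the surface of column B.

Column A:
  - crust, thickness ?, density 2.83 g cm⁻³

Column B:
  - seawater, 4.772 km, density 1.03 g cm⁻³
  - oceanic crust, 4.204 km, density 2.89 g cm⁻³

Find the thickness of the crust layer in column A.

Take the compensation level at the base of the deeper column (depth z_c below the surface of column A) and equate Σ ρ_i t_i down to z_c; mantle fills any gap and the z_c terms cancel.
Column A: x×2.83 + (z_c − 0 − x)×3.37
Column B: 1.069×0 + 4.772×1.03 + 4.204×2.89 + (z_c − 1.069 − 8.976)×3.37
The z_c×3.37 term appears on both sides and cancels. Collect the known terms of each column as K = Σ(ρt)_known − 3.37 × (depth of known layers): K_A = 0 − 3.37×0 = 0; K_B = 17.06472 − 3.37×(1.069 + 8.976) = −16.78693.
Balance: K_A − x×(3.37 − 2.83) = K_B, so x = (K_A − K_B)/(3.37 − 2.83) = 16.7869/0.54 = 31.1 km.

31.1 km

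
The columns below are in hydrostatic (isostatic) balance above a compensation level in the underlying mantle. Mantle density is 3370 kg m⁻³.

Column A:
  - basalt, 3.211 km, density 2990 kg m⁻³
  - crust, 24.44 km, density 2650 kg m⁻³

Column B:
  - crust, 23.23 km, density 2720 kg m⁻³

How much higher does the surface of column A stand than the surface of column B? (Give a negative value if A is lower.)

1.1 km

For any compensation level in the mantle, the mantle terms cancel and isostasy reduces to e = (Σt_A − Σt_B) − (Σ(ρt)_A − Σ(ρt)_B) / ρ_m.
Σt_A = 27.651 km; Σt_B = 23.23 km; Σ(ρt)_A = 74366.89; Σ(ρt)_B = 63185.6 (in km·kg m⁻³).
e = (27.651 − 23.23) − (74366.89 − 63185.6) / 3370 = 1.1 km.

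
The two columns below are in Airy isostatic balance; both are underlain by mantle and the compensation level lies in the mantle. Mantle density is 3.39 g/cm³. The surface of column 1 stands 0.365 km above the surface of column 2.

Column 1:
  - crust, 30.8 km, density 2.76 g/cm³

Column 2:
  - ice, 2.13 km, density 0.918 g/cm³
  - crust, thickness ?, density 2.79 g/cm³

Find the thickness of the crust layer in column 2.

21.5 km

Take the compensation level at the base of the deeper column (depth z_c below the surface of column 1) and equate Σ ρ_i t_i down to z_c; mantle fills any gap and the z_c terms cancel.
Column 1: 30.8×2.76 + (z_c − 30.8)×3.39
Column 2: 0.365×0 + 2.13×0.918 + x×2.79 + (z_c − 0.365 − 2.13 − x)×3.39
The z_c×3.39 term appears on both sides and cancels. Collect the known terms of each column as K = Σ(ρt)_known − 3.39 × (depth of known layers): K_1 = 85.008 − 3.39×30.8 = −19.404; K_2 = 1.95534 − 3.39×(0.365 + 2.13) = −6.50271.
Balance: K_1 = K_2 − x×(3.39 − 2.79), so x = (K_2 − K_1)/(3.39 − 2.79) = 12.9013/0.6 = 21.5 km.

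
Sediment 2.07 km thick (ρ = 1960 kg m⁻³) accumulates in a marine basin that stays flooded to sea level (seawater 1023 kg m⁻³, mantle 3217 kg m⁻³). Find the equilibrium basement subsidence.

Submarine loading: the sediment displaces seawater, and the subsidence is in turn flooded, so s (ρ_m − ρ_w) = t (ρ_sed − ρ_w).
s = 2.07 km × (1960 − 1023) / (3217 − 1023) = 0.884 km.

0.884 km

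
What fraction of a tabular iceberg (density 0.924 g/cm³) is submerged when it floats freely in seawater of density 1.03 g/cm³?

Submerged fraction = ρ_obj/ρ_fluid = 0.924/1.03 = 0.897.

0.897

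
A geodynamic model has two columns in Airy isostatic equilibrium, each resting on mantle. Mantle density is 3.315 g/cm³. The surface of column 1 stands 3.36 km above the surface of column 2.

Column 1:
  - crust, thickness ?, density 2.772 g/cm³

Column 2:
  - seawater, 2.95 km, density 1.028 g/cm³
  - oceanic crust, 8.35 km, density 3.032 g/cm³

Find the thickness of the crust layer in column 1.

37.3 km

Take the compensation level at the base of the deeper column (depth z_c below the surface of column 1) and equate Σ ρ_i t_i down to z_c; mantle fills any gap and the z_c terms cancel.
Column 1: x×2.772 + (z_c − 0 − x)×3.315
Column 2: 3.36×0 + 2.95×1.028 + 8.35×3.032 + (z_c − 3.36 − 11.3)×3.315
The z_c×3.315 term appears on both sides and cancels. Collect the known terms of each column as K = Σ(ρt)_known − 3.315 × (depth of known layers): K_1 = 0 − 3.315×0 = 0; K_2 = 28.3498 − 3.315×(3.36 + 11.3) = −20.2481.
Balance: K_1 − x×(3.315 − 2.772) = K_2, so x = (K_1 − K_2)/(3.315 − 2.772) = 20.2481/0.543 = 37.3 km.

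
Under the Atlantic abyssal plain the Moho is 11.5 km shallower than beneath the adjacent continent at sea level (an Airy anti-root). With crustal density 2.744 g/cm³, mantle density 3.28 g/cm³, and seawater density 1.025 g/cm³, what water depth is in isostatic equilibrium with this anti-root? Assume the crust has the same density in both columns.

3.59 km

Replacing a thickness d of crust by seawater at the top must be balanced by replacing crust with mantle at the base: d (ρ_c − ρ_w) = a (ρ_m − ρ_c).
d = a (ρ_m − ρ_c)/(ρ_c − ρ_w) = 11.5 km × 0.536/1.719 = 3.59 km.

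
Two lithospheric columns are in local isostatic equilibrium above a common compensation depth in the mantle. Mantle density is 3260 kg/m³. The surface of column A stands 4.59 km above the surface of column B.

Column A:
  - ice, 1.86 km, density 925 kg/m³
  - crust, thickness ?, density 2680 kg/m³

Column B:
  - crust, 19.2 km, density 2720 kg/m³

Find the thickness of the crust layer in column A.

36.2 km

Take the compensation level at the base of the deeper column (depth z_c below the surface of column A) and equate Σ ρ_i t_i down to z_c; mantle fills any gap and the z_c terms cancel.
Column A: 1.86×925 + x×2680 + (z_c − 1.86 − x)×3260
Column B: 4.59×0 + 19.2×2720 + (z_c − 4.59 − 19.2)×3260
The z_c×3260 term appears on both sides and cancels. Collect the known terms of each column as K = Σ(ρt)_known − 3260 × (depth of known layers): K_A = 1720.5 − 3260×1.86 = −4343.1; K_B = 52224 − 3260×(4.59 + 19.2) = −25331.4.
Balance: K_A − x×(3260 − 2680) = K_B, so x = (K_A − K_B)/(3260 − 2680) = 20988.3/580 = 36.2 km.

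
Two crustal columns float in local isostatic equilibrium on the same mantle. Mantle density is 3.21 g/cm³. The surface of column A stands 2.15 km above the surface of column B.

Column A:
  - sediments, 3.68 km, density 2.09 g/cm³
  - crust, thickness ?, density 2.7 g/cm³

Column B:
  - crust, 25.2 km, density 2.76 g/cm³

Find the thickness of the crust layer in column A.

27.7 km

Take the compensation level at the base of the deeper column (depth z_c below the surface of column A) and equate Σ ρ_i t_i down to z_c; mantle fills any gap and the z_c terms cancel.
Column A: 3.68×2.09 + x×2.7 + (z_c − 3.68 − x)×3.21
Column B: 2.15×0 + 25.2×2.76 + (z_c − 2.15 − 25.2)×3.21
The z_c×3.21 term appears on both sides and cancels. Collect the known terms of each column as K = Σ(ρt)_known − 3.21 × (depth of known layers): K_A = 7.6912 − 3.21×3.68 = −4.1216; K_B = 69.552 − 3.21×(2.15 + 25.2) = −18.2415.
Balance: K_A − x×(3.21 − 2.7) = K_B, so x = (K_A − K_B)/(3.21 − 2.7) = 14.1199/0.51 = 27.7 km.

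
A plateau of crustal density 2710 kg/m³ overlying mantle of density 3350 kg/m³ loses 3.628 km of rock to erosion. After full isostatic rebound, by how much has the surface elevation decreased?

0.693 km

Rebound u = e ρ_c/ρ_m = 3.628 km × 2710/3350 = 2.935 km.
Net surface drop = e − u = 3.628 km − 2.935 km = e (ρ_m − ρ_c)/ρ_m = 0.693 km.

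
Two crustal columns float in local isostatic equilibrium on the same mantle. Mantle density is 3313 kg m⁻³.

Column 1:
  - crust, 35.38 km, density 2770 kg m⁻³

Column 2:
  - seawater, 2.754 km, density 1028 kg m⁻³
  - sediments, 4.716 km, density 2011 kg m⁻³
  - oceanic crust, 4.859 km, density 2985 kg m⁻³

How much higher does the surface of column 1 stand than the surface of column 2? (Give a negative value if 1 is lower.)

1.56 km

For any compensation level in the mantle, the mantle terms cancel and isostasy reduces to e = (Σt_1 − Σt_2) − (Σ(ρt)_1 − Σ(ρt)_2) / ρ_m.
Σt_1 = 35.38 km; Σt_2 = 12.329 km; Σ(ρt)_1 = 98002.6; Σ(ρt)_2 = 26819.103 (in km·kg m⁻³).
e = (35.38 − 12.329) − (98002.6 − 26819.103) / 3313 = 1.56 km.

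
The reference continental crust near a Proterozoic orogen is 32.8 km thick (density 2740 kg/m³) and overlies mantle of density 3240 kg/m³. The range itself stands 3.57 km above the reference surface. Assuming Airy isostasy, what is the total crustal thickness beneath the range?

55.9 km

Root depth r = h ρ_c / (ρ_m − ρ_c) = 3.57 km × 2740 / 500 = 19.56 km.
Total thickness = T + h + r = 32.8 km + 3.57 km + 19.56 km = 55.9 km.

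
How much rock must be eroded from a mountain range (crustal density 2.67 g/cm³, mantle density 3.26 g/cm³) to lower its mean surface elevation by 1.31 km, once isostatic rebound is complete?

Net drop Δ = e − u = e − e ρ_c/ρ_m = e (ρ_m − ρ_c)/ρ_m.
e = Δ ρ_m/(ρ_m − ρ_c) = 1.31 km × 3.26/0.59 = 7.24 km.

7.24 km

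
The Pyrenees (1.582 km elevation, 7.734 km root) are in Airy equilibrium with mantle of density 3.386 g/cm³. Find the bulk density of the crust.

2.81 g/cm³

ρ_c h = (ρ_m − ρ_c) r → ρ_c (h + r) = ρ_m r → ρ_c = ρ_m r / (h + r).
ρ_c = 3.386 × 7.734 km / (1.582 km + 7.734 km) = 2.81 g/cm³.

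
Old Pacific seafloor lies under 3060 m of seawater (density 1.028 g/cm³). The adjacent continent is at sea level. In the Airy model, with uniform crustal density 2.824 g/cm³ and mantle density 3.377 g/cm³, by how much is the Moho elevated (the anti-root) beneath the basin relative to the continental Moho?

Isostatic balance requires: replacing crust with seawater at the top is compensated by replacing crust with mantle at the base: d (ρ_c − ρ_w) = a (ρ_m − ρ_c).
a = d (ρ_c − ρ_w)/(ρ_m − ρ_c) = 3060 m × 1.796/0.553 = 9940 m.

9940 m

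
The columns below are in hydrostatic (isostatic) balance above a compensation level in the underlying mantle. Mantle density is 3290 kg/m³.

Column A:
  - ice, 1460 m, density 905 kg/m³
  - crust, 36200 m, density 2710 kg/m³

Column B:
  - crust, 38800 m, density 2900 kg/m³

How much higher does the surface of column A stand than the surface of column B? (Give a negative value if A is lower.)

For any compensation level in the mantle, the mantle terms cancel and isostasy reduces to e = (Σt_A − Σt_B) − (Σ(ρt)_A − Σ(ρt)_B) / ρ_m.
Σt_A = 37660 m; Σt_B = 38800 m; Σ(ρt)_A = 99423300; Σ(ρt)_B = 112520000 (in m·kg/m³).
e = (37660 − 38800) − (99423300 − 112520000) / 3290 = 2840 m.

2840 m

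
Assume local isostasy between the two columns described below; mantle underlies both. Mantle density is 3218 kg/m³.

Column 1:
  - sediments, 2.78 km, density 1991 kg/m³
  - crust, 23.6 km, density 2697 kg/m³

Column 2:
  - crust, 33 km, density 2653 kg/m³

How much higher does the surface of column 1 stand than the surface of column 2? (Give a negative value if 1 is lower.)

For any compensation level in the mantle, the mantle terms cancel and isostasy reduces to e = (Σt_1 − Σt_2) − (Σ(ρt)_1 − Σ(ρt)_2) / ρ_m.
Σt_1 = 26.38 km; Σt_2 = 33 km; Σ(ρt)_1 = 69184.18; Σ(ρt)_2 = 87549 (in km·kg/m³).
e = (26.38 − 33) − (69184.18 − 87549) / 3218 = −0.913 km.

−0.913 km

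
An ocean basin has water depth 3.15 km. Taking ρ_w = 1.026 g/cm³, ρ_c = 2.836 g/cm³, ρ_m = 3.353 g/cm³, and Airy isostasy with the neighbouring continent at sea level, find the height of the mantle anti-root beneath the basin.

Equating mass per unit area of the two columns: replacing crust with seawater at the top is compensated by replacing crust with mantle at the base: d (ρ_c − ρ_w) = a (ρ_m − ρ_c).
a = d (ρ_c − ρ_w)/(ρ_m − ρ_c) = 3.15 km × 1.81/0.517 = 11 km.

11 km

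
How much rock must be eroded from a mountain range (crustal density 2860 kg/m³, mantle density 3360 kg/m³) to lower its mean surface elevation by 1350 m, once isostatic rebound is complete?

Net drop Δ = e − u = e − e ρ_c/ρ_m = e (ρ_m − ρ_c)/ρ_m.
e = Δ ρ_m/(ρ_m − ρ_c) = 1350 m × 3360/500 = 9070 m.

9070 m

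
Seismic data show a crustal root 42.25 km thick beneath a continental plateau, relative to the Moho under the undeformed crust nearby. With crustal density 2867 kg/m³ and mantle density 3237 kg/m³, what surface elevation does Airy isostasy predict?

Equating mass per unit area of the two columns: ρ_c h = (ρ_m − ρ_c) r.
h = r (ρ_m − ρ_c) / ρ_c = 42.25 km × (3237 − 2867) / 2867 = 5.45 km.

5.45 km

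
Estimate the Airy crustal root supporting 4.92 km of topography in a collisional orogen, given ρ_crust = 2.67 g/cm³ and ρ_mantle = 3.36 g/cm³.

19 km

Balancing pressure at the compensation depth: the weight of the topography is balanced by the buoyancy of the root, ρ_c h = (ρ_m − ρ_c) r.
r = h · ρ_c / (ρ_m − ρ_c) = 4.92 km × 2.67 / (3.36 − 2.67) = 19 km.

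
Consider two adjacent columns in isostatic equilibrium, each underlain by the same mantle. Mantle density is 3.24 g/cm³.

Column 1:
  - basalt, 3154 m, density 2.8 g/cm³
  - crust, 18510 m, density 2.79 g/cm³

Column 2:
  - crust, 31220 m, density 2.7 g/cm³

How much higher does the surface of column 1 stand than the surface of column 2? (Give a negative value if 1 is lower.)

−2200 m

For any compensation level in the mantle, the mantle terms cancel and isostasy reduces to e = (Σt_1 − Σt_2) − (Σ(ρt)_1 − Σ(ρt)_2) / ρ_m.
Σt_1 = 21664 m; Σt_2 = 31220 m; Σ(ρt)_1 = 60474.1; Σ(ρt)_2 = 84294 (in m·g/cm³).
e = (21664 − 31220) − (60474.1 − 84294) / 3.24 = −2200 m.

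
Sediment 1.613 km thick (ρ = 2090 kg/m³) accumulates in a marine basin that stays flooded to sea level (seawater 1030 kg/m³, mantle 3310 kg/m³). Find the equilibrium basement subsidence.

0.75 km

Submarine loading: the sediment displaces seawater, and the subsidence is in turn flooded, so s (ρ_m − ρ_w) = t (ρ_sed − ρ_w).
s = 1.613 km × (2090 − 1030) / (3310 − 1030) = 0.75 km.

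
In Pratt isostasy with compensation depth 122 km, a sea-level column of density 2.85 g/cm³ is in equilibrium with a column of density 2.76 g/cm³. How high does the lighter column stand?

3.98 km

ρ_ref D = ρ (D + h) → h = D (ρ_ref − ρ)/ρ.
h = 122 km × (2.85 − 2.76)/2.76 = 3.98 km.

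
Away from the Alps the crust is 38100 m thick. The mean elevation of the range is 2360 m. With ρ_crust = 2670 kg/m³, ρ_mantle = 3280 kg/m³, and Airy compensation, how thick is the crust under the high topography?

Root depth r = h ρ_c / (ρ_m − ρ_c) = 2360 m × 2670 / 610 = 10330 m.
Total thickness = T + h + r = 38100 m + 2360 m + 10330 m = 50800 m.

50800 m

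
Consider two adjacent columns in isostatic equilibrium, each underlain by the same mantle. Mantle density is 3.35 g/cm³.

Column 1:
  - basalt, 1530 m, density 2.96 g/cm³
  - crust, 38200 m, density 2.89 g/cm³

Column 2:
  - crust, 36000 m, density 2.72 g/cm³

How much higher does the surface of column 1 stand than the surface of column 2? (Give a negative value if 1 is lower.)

For any compensation level in the mantle, the mantle terms cancel and isostasy reduces to e = (Σt_1 − Σt_2) − (Σ(ρt)_1 − Σ(ρt)_2) / ρ_m.
Σt_1 = 39730 m; Σt_2 = 36000 m; Σ(ρt)_1 = 114926.8; Σ(ρt)_2 = 97920 (in m·g/cm³).
e = (39730 − 36000) − (114926.8 − 97920) / 3.35 = −1350 m.

−1350 m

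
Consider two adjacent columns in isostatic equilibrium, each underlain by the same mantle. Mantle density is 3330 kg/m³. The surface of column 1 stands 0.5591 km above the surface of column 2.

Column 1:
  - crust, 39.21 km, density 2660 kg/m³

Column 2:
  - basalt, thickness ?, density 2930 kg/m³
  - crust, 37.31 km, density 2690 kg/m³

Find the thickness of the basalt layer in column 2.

Take the compensation level at the base of the deeper column (depth z_c below the surface of column 1) and equate Σ ρ_i t_i down to z_c; mantle fills any gap and the z_c terms cancel.
Column 1: 39.21×2660 + (z_c − 39.21)×3330
Column 2: 0.5591×0 + x×2930 + 37.31×2690 + (z_c − 0.5591 − 37.31 − x)×3330
The z_c×3330 term appears on both sides and cancels. Collect the known terms of each column as K = Σ(ρt)_known − 3330 × (depth of known layers): K_1 = 104298.6 − 3330×39.21 = −26270.7; K_2 = 100363.9 − 3330×(0.5591 + 37.31) = −25740.203.
Balance: K_1 = K_2 − x×(3330 − 2930), so x = (K_2 − K_1)/(3330 − 2930) = 530.497/400 = 1.33 km.

1.33 km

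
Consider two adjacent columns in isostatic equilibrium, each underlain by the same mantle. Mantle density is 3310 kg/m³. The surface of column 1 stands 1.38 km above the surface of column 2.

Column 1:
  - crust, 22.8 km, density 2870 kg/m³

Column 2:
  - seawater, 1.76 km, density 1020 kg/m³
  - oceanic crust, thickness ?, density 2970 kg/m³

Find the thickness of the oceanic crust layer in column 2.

Take the compensation level at the base of the deeper column (depth z_c below the surface of column 1) and equate Σ ρ_i t_i down to z_c; mantle fills any gap and the z_c terms cancel.
Column 1: 22.8×2870 + (z_c − 22.8)×3310
Column 2: 1.38×0 + 1.76×1020 + x×2970 + (z_c − 1.38 − 1.76 − x)×3310
The z_c×3310 term appears on both sides and cancels. Collect the known terms of each column as K = Σ(ρt)_known − 3310 × (depth of known layers): K_1 = 65436 − 3310×22.8 = −10032; K_2 = 1795.2 − 3310×(1.38 + 1.76) = −8598.2.
Balance: K_1 = K_2 − x×(3310 − 2970), so x = (K_2 − K_1)/(3310 − 2970) = 1433.8/340 = 4.22 km.

4.22 km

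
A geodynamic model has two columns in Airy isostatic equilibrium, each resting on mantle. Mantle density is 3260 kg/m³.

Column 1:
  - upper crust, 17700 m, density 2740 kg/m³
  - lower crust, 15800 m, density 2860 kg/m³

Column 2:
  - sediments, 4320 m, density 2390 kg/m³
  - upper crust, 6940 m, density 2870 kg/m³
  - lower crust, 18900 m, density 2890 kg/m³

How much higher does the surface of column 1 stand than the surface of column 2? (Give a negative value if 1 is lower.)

634 m

For any compensation level in the mantle, the mantle terms cancel and isostasy reduces to e = (Σt_1 − Σt_2) − (Σ(ρt)_1 − Σ(ρt)_2) / ρ_m.
Σt_1 = 33500 m; Σt_2 = 30160 m; Σ(ρt)_1 = 93686000; Σ(ρt)_2 = 84863600 (in m·kg/m³).
e = (33500 − 30160) − (93686000 − 84863600) / 3260 = 634 m.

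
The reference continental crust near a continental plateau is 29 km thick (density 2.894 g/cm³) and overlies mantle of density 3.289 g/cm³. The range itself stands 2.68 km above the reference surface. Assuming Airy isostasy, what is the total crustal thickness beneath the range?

Root depth r = h ρ_c / (ρ_m − ρ_c) = 2.68 km × 2.894 / 0.395 = 19.64 km.
Total thickness = T + h + r = 29 km + 2.68 km + 19.64 km = 51.3 km.

51.3 km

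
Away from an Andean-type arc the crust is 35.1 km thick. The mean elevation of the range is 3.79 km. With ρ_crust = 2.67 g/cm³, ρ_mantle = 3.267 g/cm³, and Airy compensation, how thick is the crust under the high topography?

Root depth r = h ρ_c / (ρ_m − ρ_c) = 3.79 km × 2.67 / 0.597 = 16.95 km.
Total thickness = T + h + r = 35.1 km + 3.79 km + 16.95 km = 55.8 km.

55.8 km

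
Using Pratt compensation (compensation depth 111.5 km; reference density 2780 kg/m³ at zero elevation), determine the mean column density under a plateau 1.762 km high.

2740 kg/m³

Pratt balance: ρ_ref D = ρ (D + h).
ρ = ρ_ref D/(D + h) = 2780 × 111.5 km/(111.5 km + 1.762 km) = 2740 kg/m³.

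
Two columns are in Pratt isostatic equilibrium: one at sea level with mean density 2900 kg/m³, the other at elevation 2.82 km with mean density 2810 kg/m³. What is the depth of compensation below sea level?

88 km

ρ_ref D = ρ (D + h) → D (ρ_ref − ρ) = ρ h.
D = ρ h/(ρ_ref − ρ) = 2810 × 2.82 km/(2900 − 2810) = 88 km.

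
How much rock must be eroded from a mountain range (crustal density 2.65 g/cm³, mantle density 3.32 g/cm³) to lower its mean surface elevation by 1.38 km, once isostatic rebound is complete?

6.84 km

Net drop Δ = e − u = e − e ρ_c/ρ_m = e (ρ_m − ρ_c)/ρ_m.
e = Δ ρ_m/(ρ_m − ρ_c) = 1.38 km × 3.32/0.67 = 6.84 km.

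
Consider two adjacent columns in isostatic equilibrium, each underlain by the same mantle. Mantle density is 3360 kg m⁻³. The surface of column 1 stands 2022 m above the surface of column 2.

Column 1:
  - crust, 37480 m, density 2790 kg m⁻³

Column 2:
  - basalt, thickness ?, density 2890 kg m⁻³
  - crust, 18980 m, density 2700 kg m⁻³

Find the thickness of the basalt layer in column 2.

4350 m

Take the compensation level at the base of the deeper column (depth z_c below the surface of column 1) and equate Σ ρ_i t_i down to z_c; mantle fills any gap and the z_c terms cancel.
Column 1: 37480×2790 + (z_c − 37480)×3360
Column 2: 2022×0 + x×2890 + 18980×2700 + (z_c − 2022 − 18980 − x)×3360
The z_c×3360 term appears on both sides and cancels. Collect the known terms of each column as K = Σ(ρt)_known − 3360 × (depth of known layers): K_1 = 104569200 − 3360×37480 = −21363600; K_2 = 51246000 − 3360×(2022 + 18980) = −19320720.
Balance: K_1 = K_2 − x×(3360 − 2890), so x = (K_2 − K_1)/(3360 − 2890) = 2042880/470 = 4350 m.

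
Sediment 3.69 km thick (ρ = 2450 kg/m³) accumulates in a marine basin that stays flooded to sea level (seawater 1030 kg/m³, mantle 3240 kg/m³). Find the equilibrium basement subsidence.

2.37 km

Submarine loading: the sediment displaces seawater, and the subsidence is in turn flooded, so s (ρ_m − ρ_w) = t (ρ_sed − ρ_w).
s = 3.69 km × (2450 − 1030) / (3240 − 1030) = 2.37 km.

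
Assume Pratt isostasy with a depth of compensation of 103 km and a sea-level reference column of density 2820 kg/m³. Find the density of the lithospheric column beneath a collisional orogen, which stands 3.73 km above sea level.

Pratt balance: ρ_ref D = ρ (D + h).
ρ = ρ_ref D/(D + h) = 2820 × 103 km/(103 km + 3.73 km) = 2720 kg/m³.

2720 kg/m³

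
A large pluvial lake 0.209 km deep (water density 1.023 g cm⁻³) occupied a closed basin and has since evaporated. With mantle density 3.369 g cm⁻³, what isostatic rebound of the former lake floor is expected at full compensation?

u = d ρ_w/ρ_m = 0.209 km × 1.023/3.369 = 0.0635 km.

0.0635 km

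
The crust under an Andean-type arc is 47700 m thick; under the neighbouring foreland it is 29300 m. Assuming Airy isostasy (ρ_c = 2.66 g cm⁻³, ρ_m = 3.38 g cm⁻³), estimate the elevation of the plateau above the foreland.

Excess crust Δ = 47700 m − 29300 m = 18400 m, split between elevation h and root r with h + r = Δ.
Airy balance ρ_c h = (ρ_m − ρ_c) r gives r = h ρ_c/(ρ_m − ρ_c), so h (1 + ρ_c/(ρ_m − ρ_c)) = Δ, i.e. h = Δ (ρ_m − ρ_c)/ρ_m.
h = 18400 m × 0.72/3.38 = 3920 m.

3920 m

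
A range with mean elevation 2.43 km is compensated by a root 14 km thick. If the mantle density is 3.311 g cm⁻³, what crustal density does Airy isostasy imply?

2.82 g cm⁻³

ρ_c h = (ρ_m − ρ_c) r → ρ_c (h + r) = ρ_m r → ρ_c = ρ_m r / (h + r).
ρ_c = 3.311 × 14 km / (2.43 km + 14 km) = 2.82 g cm⁻³.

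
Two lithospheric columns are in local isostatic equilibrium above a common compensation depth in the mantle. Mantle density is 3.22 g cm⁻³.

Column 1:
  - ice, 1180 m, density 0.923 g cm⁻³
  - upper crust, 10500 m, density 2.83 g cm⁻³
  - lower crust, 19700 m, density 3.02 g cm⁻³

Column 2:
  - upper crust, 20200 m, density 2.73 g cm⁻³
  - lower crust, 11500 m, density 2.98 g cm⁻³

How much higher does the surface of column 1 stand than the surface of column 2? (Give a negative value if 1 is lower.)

For any compensation level in the mantle, the mantle terms cancel and isostasy reduces to e = (Σt_1 − Σt_2) − (Σ(ρt)_1 − Σ(ρt)_2) / ρ_m.
Σt_1 = 31380 m; Σt_2 = 31700 m; Σ(ρt)_1 = 90298.14; Σ(ρt)_2 = 89416 (in m·g cm⁻³).
e = (31380 − 31700) − (90298.14 − 89416) / 3.22 = −594 m.

−594 m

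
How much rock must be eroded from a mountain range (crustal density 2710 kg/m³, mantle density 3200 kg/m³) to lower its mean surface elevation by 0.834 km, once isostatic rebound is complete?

Net drop Δ = e − u = e − e ρ_c/ρ_m = e (ρ_m − ρ_c)/ρ_m.
e = Δ ρ_m/(ρ_m − ρ_c) = 0.834 km × 3200/490 = 5.45 km.

5.45 km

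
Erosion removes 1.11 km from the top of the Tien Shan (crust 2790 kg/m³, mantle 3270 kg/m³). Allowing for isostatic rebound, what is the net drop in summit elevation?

0.163 km

Rebound u = e ρ_c/ρ_m = 1.11 km × 2790/3270 = 0.9471 km.
Net surface drop = e − u = 1.11 km − 0.9471 km = e (ρ_m − ρ_c)/ρ_m = 0.163 km.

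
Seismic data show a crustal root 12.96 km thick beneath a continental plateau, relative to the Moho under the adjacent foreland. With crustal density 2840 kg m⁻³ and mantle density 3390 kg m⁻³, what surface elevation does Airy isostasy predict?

2.51 km

By Archimedes' principle applied to the lithosphere: ρ_c h = (ρ_m − ρ_c) r.
h = r (ρ_m − ρ_c) / ρ_c = 12.96 km × (3390 − 2840) / 2840 = 2.51 km.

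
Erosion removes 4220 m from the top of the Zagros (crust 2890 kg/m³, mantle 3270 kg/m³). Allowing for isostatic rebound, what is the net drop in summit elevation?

490 m

Rebound u = e ρ_c/ρ_m = 4220 m × 2890/3270 = 3730 m.
Net surface drop = e − u = 4220 m − 3730 m = e (ρ_m − ρ_c)/ρ_m = 490 m.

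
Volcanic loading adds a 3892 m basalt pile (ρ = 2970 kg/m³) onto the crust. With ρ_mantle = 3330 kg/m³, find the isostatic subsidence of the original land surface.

Subaerial loading: s = t ρ_load / ρ_m.
s = 3892 m × 2970/3330 = 3470 m.

3470 m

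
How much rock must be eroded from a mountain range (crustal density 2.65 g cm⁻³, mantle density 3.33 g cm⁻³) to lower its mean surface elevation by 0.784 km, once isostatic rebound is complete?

3.84 km

Net drop Δ = e − u = e − e ρ_c/ρ_m = e (ρ_m − ρ_c)/ρ_m.
e = Δ ρ_m/(ρ_m − ρ_c) = 0.784 km × 3.33/0.68 = 3.84 km.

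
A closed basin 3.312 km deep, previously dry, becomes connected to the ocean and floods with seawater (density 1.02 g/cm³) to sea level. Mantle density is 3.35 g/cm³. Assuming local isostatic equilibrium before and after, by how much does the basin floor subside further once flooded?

1.45 km

After flooding the water column is d + s deep. Its weight must equal the weight of mantle displaced by the extra subsidence s: (d + s) ρ_w = s ρ_m.
s = d ρ_w / (ρ_m − ρ_w) = 3.312 km × 1.02/(3.35 − 1.02) = 1.45 km.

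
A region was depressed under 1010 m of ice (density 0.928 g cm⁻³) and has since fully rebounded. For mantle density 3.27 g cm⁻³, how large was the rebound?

Removing the load lets mantle flow back in; uplift u satisfies ρ_ice t = ρ_m u.
u = t ρ_ice/ρ_m = 1010 m × 0.928/3.27 = 287 m.

287 m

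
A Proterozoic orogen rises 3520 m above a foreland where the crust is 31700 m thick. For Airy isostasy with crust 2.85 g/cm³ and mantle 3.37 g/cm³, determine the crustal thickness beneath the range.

Root depth r = h ρ_c / (ρ_m − ρ_c) = 3520 m × 2.85 / 0.52 = 19290 m.
Total thickness = T + h + r = 31700 m + 3520 m + 19290 m = 54500 m.

54500 m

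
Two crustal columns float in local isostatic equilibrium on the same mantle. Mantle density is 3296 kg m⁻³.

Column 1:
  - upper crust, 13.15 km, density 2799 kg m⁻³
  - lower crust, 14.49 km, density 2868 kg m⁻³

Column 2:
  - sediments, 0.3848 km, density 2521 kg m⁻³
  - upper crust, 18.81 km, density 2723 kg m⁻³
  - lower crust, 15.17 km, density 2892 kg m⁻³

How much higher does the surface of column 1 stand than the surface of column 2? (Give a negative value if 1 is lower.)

−1.36 km

For any compensation level in the mantle, the mantle terms cancel and isostasy reduces to e = (Σt_1 − Σt_2) − (Σ(ρt)_1 − Σ(ρt)_2) / ρ_m.
Σt_1 = 27.64 km; Σt_2 = 34.3648 km; Σ(ρt)_1 = 78364.17; Σ(ρt)_2 = 96061.3508 (in km·kg m⁻³).
e = (27.64 − 34.3648) − (78364.17 − 96061.3508) / 3296 = −1.36 km.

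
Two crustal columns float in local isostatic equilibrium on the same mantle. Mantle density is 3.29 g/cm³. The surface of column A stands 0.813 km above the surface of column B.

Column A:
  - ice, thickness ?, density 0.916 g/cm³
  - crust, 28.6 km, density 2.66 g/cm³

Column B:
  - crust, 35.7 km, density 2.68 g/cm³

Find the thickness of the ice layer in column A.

2.71 km

Take the compensation level at the base of the deeper column (depth z_c below the surface of column A) and equate Σ ρ_i t_i down to z_c; mantle fills any gap and the z_c terms cancel.
Column A: x×0.916 + 28.6×2.66 + (z_c − 28.6 − x)×3.29
Column B: 0.813×0 + 35.7×2.68 + (z_c − 0.813 − 35.7)×3.29
The z_c×3.29 term appears on both sides and cancels. Collect the known terms of each column as K = Σ(ρt)_known − 3.29 × (depth of known layers): K_A = 76.076 − 3.29×28.6 = −18.018; K_B = 95.676 − 3.29×(0.813 + 35.7) = −24.45177.
Balance: K_A − x×(3.29 − 0.916) = K_B, so x = (K_A − K_B)/(3.29 − 0.916) = 6.43377/2.374 = 2.71 km.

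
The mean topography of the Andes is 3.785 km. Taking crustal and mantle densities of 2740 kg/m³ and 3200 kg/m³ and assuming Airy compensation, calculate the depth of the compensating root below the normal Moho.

22.5 km

Balancing pressure at the compensation depth: the weight of the topography is balanced by the buoyancy of the root, ρ_c h = (ρ_m − ρ_c) r.
r = h · ρ_c / (ρ_m − ρ_c) = 3.785 km × 2740 / (3200 − 2740) = 22.5 km.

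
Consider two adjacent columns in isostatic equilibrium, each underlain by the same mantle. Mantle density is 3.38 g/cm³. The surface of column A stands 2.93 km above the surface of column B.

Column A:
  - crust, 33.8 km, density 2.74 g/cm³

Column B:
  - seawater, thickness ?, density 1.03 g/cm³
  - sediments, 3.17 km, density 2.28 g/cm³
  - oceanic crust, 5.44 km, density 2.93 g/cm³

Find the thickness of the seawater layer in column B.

2.47 km

Take the compensation level at the base of the deeper column (depth z_c below the surface of column A) and equate Σ ρ_i t_i down to z_c; mantle fills any gap and the z_c terms cancel.
Column A: 33.8×2.74 + (z_c − 33.8)×3.38
Column B: 2.93×0 + x×1.03 + 3.17×2.28 + 5.44×2.93 + (z_c − 2.93 − 8.61 − x)×3.38
The z_c×3.38 term appears on both sides and cancels. Collect the known terms of each column as K = Σ(ρt)_known − 3.38 × (depth of known layers): K_A = 92.612 − 3.38×33.8 = −21.632; K_B = 23.1668 − 3.38×(2.93 + 8.61) = −15.8384.
Balance: K_A = K_B − x×(3.38 − 1.03), so x = (K_B − K_A)/(3.38 − 1.03) = 5.7936/2.35 = 2.47 km.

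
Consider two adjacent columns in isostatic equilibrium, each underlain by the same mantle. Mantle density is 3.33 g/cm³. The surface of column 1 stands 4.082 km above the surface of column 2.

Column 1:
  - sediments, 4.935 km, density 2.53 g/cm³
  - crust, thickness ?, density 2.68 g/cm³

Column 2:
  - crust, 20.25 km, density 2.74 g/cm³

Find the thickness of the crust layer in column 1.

Take the compensation level at the base of the deeper column (depth z_c below the surface of column 1) and equate Σ ρ_i t_i down to z_c; mantle fills any gap and the z_c terms cancel.
Column 1: 4.935×2.53 + x×2.68 + (z_c − 4.935 − x)×3.33
Column 2: 4.082×0 + 20.25×2.74 + (z_c − 4.082 − 20.25)×3.33
The z_c×3.33 term appears on both sides and cancels. Collect the known terms of each column as K = Σ(ρt)_known − 3.33 × (depth of known layers): K_1 = 12.48555 − 3.33×4.935 = −3.948; K_2 = 55.485 − 3.33×(4.082 + 20.25) = −25.54056.
Balance: K_1 − x×(3.33 − 2.68) = K_2, so x = (K_1 − K_2)/(3.33 − 2.68) = 21.5926/0.65 = 33.2 km.

33.2 km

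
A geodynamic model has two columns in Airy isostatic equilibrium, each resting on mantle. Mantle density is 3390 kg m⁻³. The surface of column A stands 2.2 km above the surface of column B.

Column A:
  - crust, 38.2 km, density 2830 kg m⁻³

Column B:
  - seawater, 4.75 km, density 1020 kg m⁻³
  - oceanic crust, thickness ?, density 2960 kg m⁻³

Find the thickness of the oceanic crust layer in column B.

6.22 km

Take the compensation level at the base of the deeper column (depth z_c below the surface of column A) and equate Σ ρ_i t_i down to z_c; mantle fills any gap and the z_c terms cancel.
Column A: 38.2×2830 + (z_c − 38.2)×3390
Column B: 2.2×0 + 4.75×1020 + x×2960 + (z_c − 2.2 − 4.75 − x)×3390
The z_c×3390 term appears on both sides and cancels. Collect the known terms of each column as K = Σ(ρt)_known − 3390 × (depth of known layers): K_A = 108106 − 3390×38.2 = −21392; K_B = 4845 − 3390×(2.2 + 4.75) = −18715.5.
Balance: K_A = K_B − x×(3390 − 2960), so x = (K_B − K_A)/(3390 − 2960) = 2676.5/430 = 6.22 km.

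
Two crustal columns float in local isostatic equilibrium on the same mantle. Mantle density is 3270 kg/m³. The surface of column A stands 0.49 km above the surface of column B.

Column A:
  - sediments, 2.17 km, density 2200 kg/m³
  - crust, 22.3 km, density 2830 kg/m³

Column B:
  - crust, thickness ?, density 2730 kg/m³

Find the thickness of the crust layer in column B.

19.5 km

Take the compensation level at the base of the deeper column (depth z_c below the surface of column A) and equate Σ ρ_i t_i down to z_c; mantle fills any gap and the z_c terms cancel.
Column A: 2.17×2200 + 22.3×2830 + (z_c − 24.47)×3270
Column B: 0.49×0 + x×2730 + (z_c − 0.49 − 0 − x)×3270
The z_c×3270 term appears on both sides and cancels. Collect the known terms of each column as K = Σ(ρt)_known − 3270 × (depth of known layers): K_A = 67883 − 3270×24.47 = −12133.9; K_B = 0 − 3270×(0.49 + 0) = −1602.3.
Balance: K_A = K_B − x×(3270 − 2730), so x = (K_B − K_A)/(3270 − 2730) = 10531.6/540 = 19.5 km.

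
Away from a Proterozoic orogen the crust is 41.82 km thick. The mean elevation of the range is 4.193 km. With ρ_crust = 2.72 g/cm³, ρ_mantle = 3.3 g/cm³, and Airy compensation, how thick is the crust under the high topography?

65.7 km

Root depth r = h ρ_c / (ρ_m − ρ_c) = 4.193 km × 2.72 / 0.58 = 19.66 km.
Total thickness = T + h + r = 41.82 km + 4.193 km + 19.66 km = 65.7 km.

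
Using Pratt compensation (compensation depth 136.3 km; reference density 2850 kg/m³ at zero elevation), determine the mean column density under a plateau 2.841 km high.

2790 kg/m³

Pratt balance: ρ_ref D = ρ (D + h).
ρ = ρ_ref D/(D + h) = 2850 × 136.3 km/(136.3 km + 2.841 km) = 2790 kg/m³.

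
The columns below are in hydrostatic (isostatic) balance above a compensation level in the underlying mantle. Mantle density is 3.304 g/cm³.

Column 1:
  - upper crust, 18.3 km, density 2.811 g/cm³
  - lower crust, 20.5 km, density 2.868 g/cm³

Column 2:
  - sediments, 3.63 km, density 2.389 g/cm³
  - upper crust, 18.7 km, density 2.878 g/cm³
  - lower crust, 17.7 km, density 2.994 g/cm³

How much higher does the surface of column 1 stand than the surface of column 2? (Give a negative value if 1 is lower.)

0.359 km

For any compensation level in the mantle, the mantle terms cancel and isostasy reduces to e = (Σt_1 − Σt_2) − (Σ(ρt)_1 − Σ(ρt)_2) / ρ_m.
Σt_1 = 38.8 km; Σt_2 = 40.03 km; Σ(ρt)_1 = 110.2353; Σ(ρt)_2 = 115.48447 (in km·g/cm³).
e = (38.8 − 40.03) − (110.2353 − 115.48447) / 3.304 = 0.359 km.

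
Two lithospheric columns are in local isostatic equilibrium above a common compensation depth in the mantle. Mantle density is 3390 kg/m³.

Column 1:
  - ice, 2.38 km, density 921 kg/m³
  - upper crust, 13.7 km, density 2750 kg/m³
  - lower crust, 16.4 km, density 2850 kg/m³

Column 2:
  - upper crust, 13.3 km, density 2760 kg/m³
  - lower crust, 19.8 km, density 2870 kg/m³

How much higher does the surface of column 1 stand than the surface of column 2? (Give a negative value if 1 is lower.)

1.42 km

For any compensation level in the mantle, the mantle terms cancel and isostasy reduces to e = (Σt_1 − Σt_2) − (Σ(ρt)_1 − Σ(ρt)_2) / ρ_m.
Σt_1 = 32.48 km; Σt_2 = 33.1 km; Σ(ρt)_1 = 86606.98; Σ(ρt)_2 = 93534 (in km·kg/m³).
e = (32.48 − 33.1) − (86606.98 − 93534) / 3390 = 1.42 km.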